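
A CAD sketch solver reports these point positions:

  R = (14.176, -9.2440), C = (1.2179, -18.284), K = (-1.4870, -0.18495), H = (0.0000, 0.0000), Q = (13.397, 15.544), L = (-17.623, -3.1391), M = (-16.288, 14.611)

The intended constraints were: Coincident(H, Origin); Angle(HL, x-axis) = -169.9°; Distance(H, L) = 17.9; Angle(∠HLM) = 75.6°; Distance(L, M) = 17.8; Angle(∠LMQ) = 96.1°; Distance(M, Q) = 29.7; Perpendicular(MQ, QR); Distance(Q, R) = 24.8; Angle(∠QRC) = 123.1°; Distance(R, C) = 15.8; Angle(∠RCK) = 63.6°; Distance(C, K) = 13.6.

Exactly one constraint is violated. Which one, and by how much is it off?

Distance(C, K) = 13.6 — off by 4.70.

H = (0.00, 0.00) ✓; HL at -169.9° ✓; |HL| = 17.90 ✓; ∠HLM = 75.60° ✓; |LM| = 17.80 ✓; ∠LMQ = 96.10° ✓; |MQ| = 29.70 ✓; ∠(MQ, QR) = 90.00° ✓; |QR| = 24.80 ✓; ∠QRC = 123.1° ✓; |RC| = 15.80 ✓; ∠RCK = 63.60° ✓; |CK| = 18.30 ✗.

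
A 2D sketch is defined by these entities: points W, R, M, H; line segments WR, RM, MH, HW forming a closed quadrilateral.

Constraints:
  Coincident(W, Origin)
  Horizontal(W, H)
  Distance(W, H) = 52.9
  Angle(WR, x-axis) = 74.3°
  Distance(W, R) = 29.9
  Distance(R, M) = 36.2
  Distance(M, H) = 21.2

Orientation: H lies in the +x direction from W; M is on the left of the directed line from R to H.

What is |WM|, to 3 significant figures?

46.7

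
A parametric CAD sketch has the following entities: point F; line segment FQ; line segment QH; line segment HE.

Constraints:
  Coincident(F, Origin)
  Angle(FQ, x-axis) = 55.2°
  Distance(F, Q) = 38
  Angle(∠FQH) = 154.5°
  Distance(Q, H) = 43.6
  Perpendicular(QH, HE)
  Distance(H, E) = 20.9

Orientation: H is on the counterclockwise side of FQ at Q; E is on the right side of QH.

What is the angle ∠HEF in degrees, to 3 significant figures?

64.4°

∠FQH = 154.5°, so QH runs at 55.2° + (180° − 154.5°) = 80.7° from the x-axis; with |QH| = 43.6, H = Q + 43.6·(cos 80.7°, sin 80.7°) = (28.7, 74.2). QH is perpendicular to HE; with |HE| = 20.9 on the right of QH, E = H + 20.9·(0.987, -0.162) = (49.4, 70.9). Then cos ∠HEF = EH·EF / (|EH||EF|), giving 64.4°.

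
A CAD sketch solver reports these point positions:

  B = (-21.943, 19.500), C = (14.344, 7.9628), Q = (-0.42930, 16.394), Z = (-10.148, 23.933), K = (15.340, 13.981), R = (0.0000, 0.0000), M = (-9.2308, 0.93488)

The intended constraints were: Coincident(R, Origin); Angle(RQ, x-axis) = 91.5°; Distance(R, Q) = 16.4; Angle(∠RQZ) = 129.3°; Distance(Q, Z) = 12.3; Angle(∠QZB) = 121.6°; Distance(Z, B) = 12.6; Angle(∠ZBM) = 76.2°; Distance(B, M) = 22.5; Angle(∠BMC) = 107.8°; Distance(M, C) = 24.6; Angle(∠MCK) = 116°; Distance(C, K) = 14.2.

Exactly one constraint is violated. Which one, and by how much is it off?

Distance(C, K) = 14.2 — off by 8.10.

R = (0.00, 0.00) ✓; RQ at 91.50° ✓; |RQ| = 16.40 ✓; ∠RQZ = 129.3° ✓; |QZ| = 12.30 ✓; ∠QZB = 121.6° ✓; |ZB| = 12.60 ✓; ∠ZBM = 76.20° ✓; |BM| = 22.50 ✓; ∠BMC = 107.8° ✓; |MC| = 24.60 ✓; ∠MCK = 116.0° ✓; |CK| = 6.100 ✗.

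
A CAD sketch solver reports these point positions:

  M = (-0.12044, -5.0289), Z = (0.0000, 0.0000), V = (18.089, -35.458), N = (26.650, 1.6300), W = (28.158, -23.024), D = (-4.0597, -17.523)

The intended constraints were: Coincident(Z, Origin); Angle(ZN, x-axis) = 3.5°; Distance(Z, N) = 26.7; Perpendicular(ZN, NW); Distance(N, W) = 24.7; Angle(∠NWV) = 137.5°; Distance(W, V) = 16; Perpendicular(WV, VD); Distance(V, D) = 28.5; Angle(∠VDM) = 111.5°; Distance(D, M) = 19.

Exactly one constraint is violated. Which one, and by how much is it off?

Distance(D, M) = 19 — off by 5.90.

Z = (0.00, 0.00) ✓; ZN at 3.500° ✓; |ZN| = 26.70 ✓; ∠(ZN, NW) = 90.00° ✓; |NW| = 24.70 ✓; ∠NWV = 137.5° ✓; |WV| = 16.00 ✓; ∠(WV, VD) = 90.00° ✓; |VD| = 28.50 ✓; ∠VDM = 111.5° ✓; |DM| = 13.10 ✗.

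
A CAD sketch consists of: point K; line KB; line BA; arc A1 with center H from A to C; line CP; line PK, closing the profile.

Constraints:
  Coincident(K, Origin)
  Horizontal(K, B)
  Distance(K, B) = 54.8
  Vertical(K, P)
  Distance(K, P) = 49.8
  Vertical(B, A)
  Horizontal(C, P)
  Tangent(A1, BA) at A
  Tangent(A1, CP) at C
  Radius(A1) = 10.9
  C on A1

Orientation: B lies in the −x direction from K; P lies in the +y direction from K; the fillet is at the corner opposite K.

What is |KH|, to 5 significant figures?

58.655

K is at the origin; K and B share the same y with |KB| = 54.8 and B on the −x side, so B = (-54.800, 0.0000). KP is vertical with |KP| = 49.8 and P on the +y side, so P = (0.0000, 49.800). The virtual corner opposite K is at (-54.800, 49.800). The tangent condition forces HA to be normal to BA and tangency of A1 to CP means the radius HC is perpendicular to CP, with radius 10.9, so the center H sits 10.9 in from both sides at H = (-43.900, 38.900). Then |KH| = |H − K| = 58.655.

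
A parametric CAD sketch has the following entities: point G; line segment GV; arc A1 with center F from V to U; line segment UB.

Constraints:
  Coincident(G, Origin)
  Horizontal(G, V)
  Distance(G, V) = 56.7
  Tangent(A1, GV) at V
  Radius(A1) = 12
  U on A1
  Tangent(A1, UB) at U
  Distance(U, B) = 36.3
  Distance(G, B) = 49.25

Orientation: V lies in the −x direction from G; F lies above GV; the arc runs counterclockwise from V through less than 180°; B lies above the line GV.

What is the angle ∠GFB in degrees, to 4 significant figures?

57.29°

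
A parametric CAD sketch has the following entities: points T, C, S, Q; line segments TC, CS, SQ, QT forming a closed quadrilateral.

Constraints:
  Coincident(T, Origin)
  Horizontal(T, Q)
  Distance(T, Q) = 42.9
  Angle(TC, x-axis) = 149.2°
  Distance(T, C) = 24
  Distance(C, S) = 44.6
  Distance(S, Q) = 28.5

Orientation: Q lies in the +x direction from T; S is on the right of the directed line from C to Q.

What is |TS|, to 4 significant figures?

20.63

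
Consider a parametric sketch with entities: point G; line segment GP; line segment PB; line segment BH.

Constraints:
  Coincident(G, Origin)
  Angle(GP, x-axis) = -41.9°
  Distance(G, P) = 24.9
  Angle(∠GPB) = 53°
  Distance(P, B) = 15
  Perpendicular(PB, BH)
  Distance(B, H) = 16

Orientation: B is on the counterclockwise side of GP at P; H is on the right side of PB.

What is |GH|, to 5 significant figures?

35.886

∠GPB = 53.0°, so PB runs at -41.9° + (180° − 53.0°) = 85.100° from the x-axis; with |PB| = 15.0, B = P + 15.0·(cos 85.100°, sin 85.100°) = (19.815, -1.6839). PB is perpendicular to BH; with |BH| = 16.0 on the right of PB, H = B + 16.0·(0.99635, -0.085417) = (35.756, -3.0505). Then |GH| = |H − G| = 35.886.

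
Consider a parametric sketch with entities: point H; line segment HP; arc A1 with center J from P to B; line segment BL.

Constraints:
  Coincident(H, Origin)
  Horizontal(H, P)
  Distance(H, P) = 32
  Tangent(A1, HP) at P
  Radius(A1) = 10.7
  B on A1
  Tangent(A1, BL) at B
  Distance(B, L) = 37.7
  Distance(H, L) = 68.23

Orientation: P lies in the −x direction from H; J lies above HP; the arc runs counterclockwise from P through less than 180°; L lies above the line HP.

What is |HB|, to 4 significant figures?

30.67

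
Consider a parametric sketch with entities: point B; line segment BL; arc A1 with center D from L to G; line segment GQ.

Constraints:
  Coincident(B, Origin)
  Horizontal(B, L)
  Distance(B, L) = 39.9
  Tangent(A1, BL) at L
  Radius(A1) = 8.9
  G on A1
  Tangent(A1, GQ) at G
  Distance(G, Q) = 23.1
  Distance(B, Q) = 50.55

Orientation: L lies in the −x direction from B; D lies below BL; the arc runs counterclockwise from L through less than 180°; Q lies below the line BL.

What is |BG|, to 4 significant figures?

49.58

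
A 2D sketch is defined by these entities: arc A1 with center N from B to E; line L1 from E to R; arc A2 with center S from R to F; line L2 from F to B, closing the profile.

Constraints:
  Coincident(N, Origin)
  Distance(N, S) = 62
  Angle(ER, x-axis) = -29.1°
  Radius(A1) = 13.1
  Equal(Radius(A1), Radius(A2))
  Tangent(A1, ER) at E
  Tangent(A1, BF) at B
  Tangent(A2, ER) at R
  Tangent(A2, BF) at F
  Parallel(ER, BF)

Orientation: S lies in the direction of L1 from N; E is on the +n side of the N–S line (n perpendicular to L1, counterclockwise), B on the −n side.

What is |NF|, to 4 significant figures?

63.37

Tangency of A1 to both parallel lines with radius 13.1 puts E and B at N ± 13.1·n: E = (6.371, 11.45), B = (-6.371, -11.45). Equal radii place R and F the same way about S: R = S + 13.1·n = (60.54, -18.71), F = S − 13.1·n = (47.80, -41.60). Then |NF| = |F − N| = 63.37.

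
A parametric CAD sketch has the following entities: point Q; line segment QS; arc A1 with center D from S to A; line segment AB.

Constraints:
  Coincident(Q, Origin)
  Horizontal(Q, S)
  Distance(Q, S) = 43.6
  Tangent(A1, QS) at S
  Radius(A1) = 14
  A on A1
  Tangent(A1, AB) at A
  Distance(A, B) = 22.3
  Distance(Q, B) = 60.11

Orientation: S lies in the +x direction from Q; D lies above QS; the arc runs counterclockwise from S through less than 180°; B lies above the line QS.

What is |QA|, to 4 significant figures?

59.55

Q is at the origin; Q and S share the same y with |QS| = 43.6 and S on the +x side, so S = (43.60, 0.000). The tangent condition forces DS to be normal to QS, so D = S + (0, 14) = (43.60, 14.00). Since DA ⟂ AB (tangency), |DB| = √(14.0² + 22.3²) = 26.33 regardless of where A sits on A1. So B lies on both circle(Q, 60.11) and circle(D, 26.33); the above-QS intersection is B = (44.59, 40.31). A is the foot of the tangent from B: A = (55.73, 20.99).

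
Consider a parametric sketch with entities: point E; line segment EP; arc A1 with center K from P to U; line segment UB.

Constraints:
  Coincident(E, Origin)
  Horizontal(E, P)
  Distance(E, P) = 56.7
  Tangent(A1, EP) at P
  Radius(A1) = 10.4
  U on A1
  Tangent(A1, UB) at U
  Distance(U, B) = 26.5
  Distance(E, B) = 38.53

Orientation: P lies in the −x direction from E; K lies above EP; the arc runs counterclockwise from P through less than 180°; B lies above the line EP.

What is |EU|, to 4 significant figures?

49.18

E is at the origin; EP is horizontal with |EP| = 56.7 and P on the −x side, so P = (-56.70, 0.000). Tangency of A1 to EP means the radius KP is perpendicular to EP, so K = P + (0, 10.4) = (-56.70, 10.40). Since KU ⟂ UB (tangency), |KB| = √(10.4² + 26.5²) = 28.47 regardless of where U sits on A1. So B lies on both circle(E, 38.53) and circle(K, 28.47); the above-EP intersection is B = (-31.07, 22.79). U is the foot of the tangent from B: U = (-49.07, 3.337).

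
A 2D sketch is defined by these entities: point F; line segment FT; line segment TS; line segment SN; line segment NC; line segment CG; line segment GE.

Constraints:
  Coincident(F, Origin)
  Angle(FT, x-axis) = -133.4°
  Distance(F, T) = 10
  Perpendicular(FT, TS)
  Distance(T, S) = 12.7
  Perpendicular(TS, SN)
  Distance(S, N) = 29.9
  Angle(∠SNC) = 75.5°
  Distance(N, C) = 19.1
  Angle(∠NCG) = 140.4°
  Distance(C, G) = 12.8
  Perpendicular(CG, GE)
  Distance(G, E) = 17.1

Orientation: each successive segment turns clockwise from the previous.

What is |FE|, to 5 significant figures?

5.3068

F is at the origin; FT runs at -133.4° with length 10.0, so T = (-6.8709, -7.2657). FT ⟂ TS, so TS runs at 136.60°; with |TS| = 12.7, S = (-16.098, 1.4603). TS is perpendicular to SN, so SN runs at 46.600°; with |SN| = 29.9, N = (4.4455, 23.185). ∠SNC = 75.5° gives NC at -57.900° from the x-axis; with |NC| = 19.1, C = (14.595, 7.0048). ∠NCG = 140.4° gives CG at -97.500° from the x-axis; with |CG| = 12.8, G = (12.925, -5.6857). CG is perpendicular to GE, so GE runs at 172.50°; with |GE| = 17.1, E = (-4.0292, -3.4537). Then |FE| = |E − F| = 5.3068.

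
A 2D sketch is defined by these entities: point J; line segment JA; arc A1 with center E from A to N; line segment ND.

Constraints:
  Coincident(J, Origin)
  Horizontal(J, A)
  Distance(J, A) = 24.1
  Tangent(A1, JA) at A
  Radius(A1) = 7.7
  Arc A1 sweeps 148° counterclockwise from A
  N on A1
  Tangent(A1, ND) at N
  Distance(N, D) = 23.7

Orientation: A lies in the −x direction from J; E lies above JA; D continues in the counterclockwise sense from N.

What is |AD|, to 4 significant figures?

31.21

J is at the origin; JA is horizontal with |JA| = 24.1 and A on the −x side, so A = (-24.10, 0.000). Tangency of A1 to JA means the radius EA is perpendicular to JA, so E = A + (0, 7.7) = (-24.10, 7.700). On A1, A sits at bearing -90° from E; a 148° counterclockwise sweep puts N at bearing 58°, so N = E + 7.7·(cos 58°, sin 58°) = (-20.02, 14.23). A1 meets ND tangentially, so EN is at right angles to ND, so ND runs along (−sin 58°, cos 58°); with |ND| = 23.7, D = (-40.12, 26.79). Then |AD| = |D − A| = 31.21.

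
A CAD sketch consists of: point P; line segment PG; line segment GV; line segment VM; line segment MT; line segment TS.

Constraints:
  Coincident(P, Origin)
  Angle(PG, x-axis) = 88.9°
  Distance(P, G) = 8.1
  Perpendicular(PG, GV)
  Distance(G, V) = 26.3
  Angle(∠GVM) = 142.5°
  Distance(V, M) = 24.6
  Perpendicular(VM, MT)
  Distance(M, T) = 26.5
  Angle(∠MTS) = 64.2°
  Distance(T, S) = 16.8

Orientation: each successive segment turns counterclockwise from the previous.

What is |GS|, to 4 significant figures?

30.51

P is at the origin; PG runs at 88.9° with length 8.1, so G = (0.1555, 8.099). The perpendicularity gives GV at right angles to PG, so GV runs at 178.9°; with |GV| = 26.3, V = (-26.14, 8.603). ∠GVM = 142.5° gives VM at -143.6° from the x-axis; with |VM| = 24.6, M = (-45.94, -5.995). VM is perpendicular to MT, so MT runs at -53.60°; with |MT| = 26.5, T = (-30.21, -27.32). ∠MTS = 64.2° gives TS at 62.20° from the x-axis; with |TS| = 16.8, S = (-22.38, -12.46). Then |GS| = |S − G| = 30.51.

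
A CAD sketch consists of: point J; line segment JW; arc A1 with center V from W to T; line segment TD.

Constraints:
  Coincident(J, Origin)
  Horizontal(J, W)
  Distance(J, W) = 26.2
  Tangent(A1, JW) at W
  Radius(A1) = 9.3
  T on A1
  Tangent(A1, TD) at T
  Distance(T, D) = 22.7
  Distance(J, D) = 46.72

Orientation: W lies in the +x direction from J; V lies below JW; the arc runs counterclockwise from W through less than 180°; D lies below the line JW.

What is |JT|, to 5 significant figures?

24.291

J is at the origin; J and W share the same y with |JW| = 26.2 and W on the +x side, so W = (26.200, 0.0000). Tangency of A1 to JW means the radius VW is perpendicular to JW, so V = W + (0, -9.3) = (26.200, -9.3000). Since VT ⟂ TD (tangency), |VD| = √(9.3² + 22.7²) = 24.531 regardless of where T sits on A1. So D lies on both circle(J, 46.72) and circle(V, 24.531); the below-JW intersection is D = (33.284, -32.786). T is the foot of the tangent from D: T = (18.979, -15.161).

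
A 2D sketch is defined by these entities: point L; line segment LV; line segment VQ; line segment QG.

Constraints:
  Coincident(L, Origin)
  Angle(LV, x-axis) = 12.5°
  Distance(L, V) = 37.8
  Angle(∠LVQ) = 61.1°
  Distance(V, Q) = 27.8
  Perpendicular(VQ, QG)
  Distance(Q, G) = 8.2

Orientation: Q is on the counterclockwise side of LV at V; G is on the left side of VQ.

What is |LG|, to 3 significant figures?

26.7

L is at the origin; LV runs at 12.5° with length 37.8, so V = 37.8·(cos 12.5°, sin 12.5°) = (36.9, 8.18). ∠LVQ = 61.1°, so VQ runs at 12.5° + (180° − 61.1°) = 131° from the x-axis; with |VQ| = 27.8, Q = V + 27.8·(cos 131°, sin 131°) = (18.5, 29.0). VQ ⟂ QG; with |QG| = 8.2 on the left of VQ, G = Q + 8.2·(-0.750, -0.661) = (12.4, 23.6). Then |LG| = |G − L| = 26.7.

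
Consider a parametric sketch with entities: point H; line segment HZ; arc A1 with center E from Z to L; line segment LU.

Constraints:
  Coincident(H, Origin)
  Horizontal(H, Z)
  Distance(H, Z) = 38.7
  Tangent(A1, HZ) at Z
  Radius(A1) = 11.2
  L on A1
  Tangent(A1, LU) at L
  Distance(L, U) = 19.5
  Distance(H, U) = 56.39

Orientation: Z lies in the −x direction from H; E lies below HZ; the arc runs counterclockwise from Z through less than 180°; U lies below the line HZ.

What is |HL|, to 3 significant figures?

51.4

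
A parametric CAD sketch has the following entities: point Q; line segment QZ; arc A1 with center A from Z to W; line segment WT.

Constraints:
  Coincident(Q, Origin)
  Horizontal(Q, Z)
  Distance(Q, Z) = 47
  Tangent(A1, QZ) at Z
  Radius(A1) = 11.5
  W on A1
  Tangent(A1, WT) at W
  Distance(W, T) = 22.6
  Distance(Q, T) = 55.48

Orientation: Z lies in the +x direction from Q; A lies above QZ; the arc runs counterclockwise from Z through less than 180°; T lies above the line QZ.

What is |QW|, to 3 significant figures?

59.0

Checks: ∠(AZ, ZQ) = 90.00° ✓; |AW| = 11.50 ✓; ∠(AW, WT) = 90.00° ✓; |WT| = 22.60 ✓; |QT| = 55.48 ✓.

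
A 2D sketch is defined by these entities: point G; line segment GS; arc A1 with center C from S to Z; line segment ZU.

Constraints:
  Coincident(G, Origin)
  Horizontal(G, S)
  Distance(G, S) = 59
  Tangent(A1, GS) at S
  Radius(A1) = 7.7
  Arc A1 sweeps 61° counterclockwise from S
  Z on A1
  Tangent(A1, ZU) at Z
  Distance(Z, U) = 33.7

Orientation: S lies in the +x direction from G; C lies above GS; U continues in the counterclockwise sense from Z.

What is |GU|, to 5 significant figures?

88.624

On A1, S sits at bearing -90° from C; a 61° counterclockwise sweep puts Z at bearing -29°, so Z = C + 7.7·(cos -29°, sin -29°) = (65.735, 3.9670). A1 meets ZU tangentially, so CZ is at right angles to ZU, so ZU runs along (−sin -29°, cos -29°); with |ZU| = 33.7, U = (82.073, 33.442). Then |GU| = |U − G| = 88.624.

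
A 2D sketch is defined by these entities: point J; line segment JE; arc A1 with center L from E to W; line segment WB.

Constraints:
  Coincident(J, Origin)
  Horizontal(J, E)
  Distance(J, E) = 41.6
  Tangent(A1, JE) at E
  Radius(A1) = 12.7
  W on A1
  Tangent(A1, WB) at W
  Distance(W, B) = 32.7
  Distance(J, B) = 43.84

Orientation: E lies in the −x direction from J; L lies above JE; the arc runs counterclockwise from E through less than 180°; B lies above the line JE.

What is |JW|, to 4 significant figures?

30.81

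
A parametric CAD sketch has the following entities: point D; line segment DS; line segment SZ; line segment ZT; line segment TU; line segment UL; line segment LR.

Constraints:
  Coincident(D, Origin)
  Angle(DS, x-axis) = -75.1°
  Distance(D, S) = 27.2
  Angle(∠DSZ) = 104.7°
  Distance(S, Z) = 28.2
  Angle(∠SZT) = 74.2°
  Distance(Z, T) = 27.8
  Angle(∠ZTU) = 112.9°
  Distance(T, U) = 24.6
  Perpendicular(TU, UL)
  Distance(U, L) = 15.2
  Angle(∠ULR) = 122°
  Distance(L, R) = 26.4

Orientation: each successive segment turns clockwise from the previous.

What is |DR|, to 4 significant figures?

35.64

The perpendicularity gives UL at right angles to TU, so UL runs at -53.30°; with |UL| = 15.2, L = (4.651, -10.70). ∠ULR = 122.0° gives LR at -111.3° from the x-axis; with |LR| = 26.4, R = (-4.939, -35.30). Then |DR| = |R − D| = 35.64.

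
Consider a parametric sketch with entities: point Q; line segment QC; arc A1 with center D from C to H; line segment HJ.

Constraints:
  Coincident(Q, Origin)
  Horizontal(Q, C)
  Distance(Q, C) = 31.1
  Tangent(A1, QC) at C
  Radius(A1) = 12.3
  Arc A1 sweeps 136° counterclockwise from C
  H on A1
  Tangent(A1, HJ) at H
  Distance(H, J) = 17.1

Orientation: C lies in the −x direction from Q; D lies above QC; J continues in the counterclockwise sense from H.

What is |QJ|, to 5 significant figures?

48.018

Q is at the origin; Q and C share the same y with |QC| = 31.1 and C on the −x side, so C = (-31.100, 0.0000). Since A1 is tangent to QC there, DC ⟂ QC, so D = C + (0, 12.3) = (-31.100, 12.300). On A1, C sits at bearing -90° from D; a 136° counterclockwise sweep puts H at bearing 46°, so H = D + 12.3·(cos 46°, sin 46°) = (-22.556, 21.148). Tangency of A1 to HJ means the radius DH is perpendicular to HJ, so HJ runs along (−sin 46°, cos 46°); with |HJ| = 17.1, J = (-34.856, 33.027). Then |QJ| = |J − Q| = 48.018.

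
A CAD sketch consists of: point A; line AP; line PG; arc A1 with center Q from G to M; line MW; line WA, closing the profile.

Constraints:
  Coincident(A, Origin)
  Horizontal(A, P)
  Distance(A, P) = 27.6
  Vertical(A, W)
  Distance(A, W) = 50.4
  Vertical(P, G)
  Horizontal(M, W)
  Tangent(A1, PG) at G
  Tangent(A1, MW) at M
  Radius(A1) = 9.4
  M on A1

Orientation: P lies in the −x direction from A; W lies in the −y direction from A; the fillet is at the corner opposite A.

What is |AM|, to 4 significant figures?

53.59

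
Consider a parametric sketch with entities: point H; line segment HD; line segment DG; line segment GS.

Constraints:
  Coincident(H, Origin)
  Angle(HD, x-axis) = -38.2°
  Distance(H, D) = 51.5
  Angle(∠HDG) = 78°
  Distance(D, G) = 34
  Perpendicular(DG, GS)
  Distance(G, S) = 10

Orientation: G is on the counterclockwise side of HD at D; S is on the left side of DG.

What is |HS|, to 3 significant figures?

46.6

H is at the origin; HD runs at -38.2° with length 51.5, so D = 51.5·(cos -38.2°, sin -38.2°) = (40.5, -31.8). ∠HDG = 78.0°, so DG runs at -38.2° + (180° − 78.0°) = 63.8° from the x-axis; with |DG| = 34.0, G = D + 34.0·(cos 63.8°, sin 63.8°) = (55.5, -1.34). DG ⟂ GS; with |GS| = 10.0 on the left of DG, S = G + 10.0·(-0.897, 0.442) = (46.5, 3.07). Then |HS| = |S − H| = 46.6.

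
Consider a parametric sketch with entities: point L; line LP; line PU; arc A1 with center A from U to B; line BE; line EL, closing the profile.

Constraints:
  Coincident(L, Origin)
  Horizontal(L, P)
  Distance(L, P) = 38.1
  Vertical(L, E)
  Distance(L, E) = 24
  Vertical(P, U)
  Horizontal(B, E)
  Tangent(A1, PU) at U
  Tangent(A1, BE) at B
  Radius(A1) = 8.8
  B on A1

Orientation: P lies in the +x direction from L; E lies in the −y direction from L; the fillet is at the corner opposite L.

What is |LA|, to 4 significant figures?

33.01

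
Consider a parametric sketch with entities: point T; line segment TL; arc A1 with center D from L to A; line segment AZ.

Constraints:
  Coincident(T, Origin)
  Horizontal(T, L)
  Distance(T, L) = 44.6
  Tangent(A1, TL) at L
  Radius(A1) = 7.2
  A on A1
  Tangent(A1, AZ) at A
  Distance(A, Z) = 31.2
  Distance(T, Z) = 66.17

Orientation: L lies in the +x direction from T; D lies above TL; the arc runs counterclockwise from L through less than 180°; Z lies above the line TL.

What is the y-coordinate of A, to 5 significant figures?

6.5967

T is at the origin; TL is horizontal with |TL| = 44.6 and L on the +x side, so L = (44.600, 0.0000). Tangency of A1 to TL means the radius DL is perpendicular to TL, so D = L + (0, 7.2) = (44.600, 7.2000). Since DA ⟂ AZ (tangency), |DZ| = √(7.2² + 31.2²) = 32.020 regardless of where A sits on A1. So Z lies on both circle(T, 66.17) and circle(D, 32.020); the above-TL intersection is Z = (54.389, 37.687). A is the foot of the tangent from Z: A = (51.775, 6.5967).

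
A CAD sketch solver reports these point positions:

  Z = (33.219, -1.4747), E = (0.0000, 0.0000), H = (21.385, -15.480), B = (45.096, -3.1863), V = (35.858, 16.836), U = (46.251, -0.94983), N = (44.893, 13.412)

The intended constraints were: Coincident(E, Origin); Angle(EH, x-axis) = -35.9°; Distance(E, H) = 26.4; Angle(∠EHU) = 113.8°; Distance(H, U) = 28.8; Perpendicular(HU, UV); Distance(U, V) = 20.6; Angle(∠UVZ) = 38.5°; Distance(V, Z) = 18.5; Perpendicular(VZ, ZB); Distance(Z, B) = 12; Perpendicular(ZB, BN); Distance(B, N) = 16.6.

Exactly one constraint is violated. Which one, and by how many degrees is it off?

Perpendicular(ZB, BN) — off by 8.90°.

E = (0.00, 0.00) ✓; EH at -35.90° ✓; |EH| = 26.40 ✓; ∠EHU = 113.8° ✓; |HU| = 28.80 ✓; ∠(HU, UV) = 90.00° ✓; |UV| = 20.60 ✓; ∠UVZ = 38.50° ✓; |VZ| = 18.50 ✓; ∠(VZ, ZB) = 90.00° ✓; |ZB| = 12.00 ✓; ∠(ZB, BN) = 98.90° ✗; |BN| = 16.60 ✓.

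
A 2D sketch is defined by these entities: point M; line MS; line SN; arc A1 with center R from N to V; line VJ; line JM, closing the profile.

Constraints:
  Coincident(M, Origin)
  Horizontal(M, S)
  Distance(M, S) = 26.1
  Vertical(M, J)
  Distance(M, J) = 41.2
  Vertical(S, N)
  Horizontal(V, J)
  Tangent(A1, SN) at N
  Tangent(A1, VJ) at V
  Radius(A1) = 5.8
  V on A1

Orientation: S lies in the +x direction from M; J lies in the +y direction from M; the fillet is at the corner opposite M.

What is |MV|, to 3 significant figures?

45.9

M is at the origin; M and S share the same y with |MS| = 26.1 and S on the +x side, so S = (26.1, 0.00). MJ is vertical with |MJ| = 41.2 and J on the +y side, so J = (0.00, 41.2). The virtual corner opposite M is at (26.1, 41.2). The tangent condition forces RN to be normal to SN and since A1 is tangent to VJ there, RV ⟂ VJ, with radius 5.8, so the center R sits 5.8 in from both sides at R = (20.3, 35.4). That places the tangent points at N = (26.1, 35.4) on SN and V = (20.3, 41.2) on VJ. Then |MV| = |V − M| = 45.9.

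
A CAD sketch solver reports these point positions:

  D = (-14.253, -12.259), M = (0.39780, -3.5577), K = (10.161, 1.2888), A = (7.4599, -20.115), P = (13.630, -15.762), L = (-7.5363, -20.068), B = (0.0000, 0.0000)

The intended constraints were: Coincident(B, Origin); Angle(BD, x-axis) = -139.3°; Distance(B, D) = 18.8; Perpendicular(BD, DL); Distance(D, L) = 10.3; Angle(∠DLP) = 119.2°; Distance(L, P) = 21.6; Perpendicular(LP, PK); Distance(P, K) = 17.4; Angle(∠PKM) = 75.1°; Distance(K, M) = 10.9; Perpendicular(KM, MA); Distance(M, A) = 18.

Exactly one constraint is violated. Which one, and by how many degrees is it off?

Perpendicular(KM, MA) — off by 3.30°.

B = (0.00, 0.00) ✓; BD at -139.3° ✓; |BD| = 18.80 ✓; ∠(BD, DL) = 90.00° ✓; |DL| = 10.30 ✓; ∠DLP = 119.2° ✓; |LP| = 21.60 ✓; ∠(LP, PK) = 90.00° ✓; |PK| = 17.40 ✓; ∠PKM = 75.10° ✓; |KM| = 10.90 ✓; ∠(KM, MA) = 86.70° ✗; |MA| = 18.00 ✓.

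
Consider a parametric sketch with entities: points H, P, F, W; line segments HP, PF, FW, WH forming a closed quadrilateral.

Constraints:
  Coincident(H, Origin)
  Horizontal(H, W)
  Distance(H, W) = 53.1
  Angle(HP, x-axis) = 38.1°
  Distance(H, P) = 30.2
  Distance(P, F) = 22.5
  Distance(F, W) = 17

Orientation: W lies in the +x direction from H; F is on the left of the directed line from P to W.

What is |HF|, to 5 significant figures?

48.569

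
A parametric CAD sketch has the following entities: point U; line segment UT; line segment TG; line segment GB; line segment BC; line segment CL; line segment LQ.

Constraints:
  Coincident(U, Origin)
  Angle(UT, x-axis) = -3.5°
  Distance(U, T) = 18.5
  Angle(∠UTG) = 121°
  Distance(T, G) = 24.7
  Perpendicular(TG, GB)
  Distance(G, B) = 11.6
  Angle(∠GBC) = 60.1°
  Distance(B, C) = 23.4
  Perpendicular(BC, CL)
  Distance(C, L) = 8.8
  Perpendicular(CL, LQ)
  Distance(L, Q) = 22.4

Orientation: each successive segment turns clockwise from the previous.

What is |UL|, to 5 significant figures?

29.843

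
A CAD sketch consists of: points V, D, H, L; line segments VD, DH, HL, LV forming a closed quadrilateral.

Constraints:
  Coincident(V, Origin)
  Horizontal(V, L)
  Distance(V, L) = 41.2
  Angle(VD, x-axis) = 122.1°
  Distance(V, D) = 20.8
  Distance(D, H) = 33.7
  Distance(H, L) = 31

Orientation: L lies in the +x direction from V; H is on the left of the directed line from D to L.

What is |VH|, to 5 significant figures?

32.776

V is at the origin; VL is horizontal with |VL| = 41.2 and L in +x, so L = (41.2, 0). VD runs at 122.1° with |VD| = 20.8, so D = (-11.053, 17.620). H is determined by |DH| = 33.7 and |HL| = 31.0 together: it lies at the intersection of circle(D, 33.7) and circle(L, 31.0). With |DL| = 55.144, the foot of the radical line on DL is 29.156 from D and the perpendicular offset is √(33.7² − 29.156²) = 16.900. Taking the left-of-DL solution: H = (21.975, 24.318).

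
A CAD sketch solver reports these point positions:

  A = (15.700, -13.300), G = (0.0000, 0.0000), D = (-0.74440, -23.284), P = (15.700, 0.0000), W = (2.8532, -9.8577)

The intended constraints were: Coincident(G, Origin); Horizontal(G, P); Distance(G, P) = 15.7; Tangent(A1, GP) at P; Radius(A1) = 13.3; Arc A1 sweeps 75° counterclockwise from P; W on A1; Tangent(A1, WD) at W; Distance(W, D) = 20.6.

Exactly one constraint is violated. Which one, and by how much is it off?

Distance(W, D) = 20.6 — off by 6.70.

G = (0.00, 0.00) ✓; G.y = 0.00, P.y = 0.00 ✓; |GP| = 15.70 ✓; ∠(AP, PG) = 90.00° ✓; |AP| = 13.30 ✓; bearing(A→W) − bearing(A→P) = 75.00° ✓; |AW| = 13.30 ✓; ∠(AW, WD) = 90.00° ✓; |WD| = 13.90 ✗.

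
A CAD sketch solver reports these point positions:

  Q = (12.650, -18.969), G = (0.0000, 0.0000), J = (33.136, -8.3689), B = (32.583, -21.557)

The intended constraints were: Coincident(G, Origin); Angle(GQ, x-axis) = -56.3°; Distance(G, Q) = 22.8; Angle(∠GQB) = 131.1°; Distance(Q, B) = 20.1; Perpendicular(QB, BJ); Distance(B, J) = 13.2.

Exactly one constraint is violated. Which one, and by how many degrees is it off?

Perpendicular(QB, BJ) — off by 5.00°.

G = (0.00, 0.00) ✓; GQ at -56.30° ✓; |GQ| = 22.80 ✓; ∠GQB = 131.1° ✓; |QB| = 20.10 ✓; ∠(QB, BJ) = 95.00° ✗; |BJ| = 13.20 ✓.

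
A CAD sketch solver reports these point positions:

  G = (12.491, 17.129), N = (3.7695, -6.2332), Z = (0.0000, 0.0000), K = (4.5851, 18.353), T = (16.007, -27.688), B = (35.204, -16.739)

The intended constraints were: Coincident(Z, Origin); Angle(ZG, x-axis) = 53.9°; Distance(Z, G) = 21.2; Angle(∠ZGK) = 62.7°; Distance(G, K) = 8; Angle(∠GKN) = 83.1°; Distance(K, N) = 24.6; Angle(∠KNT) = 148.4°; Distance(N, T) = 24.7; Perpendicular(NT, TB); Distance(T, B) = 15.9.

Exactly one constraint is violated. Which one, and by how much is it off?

Distance(T, B) = 15.9 — off by 6.20.

Z = (0.00, 0.00) ✓; ZG at 53.90° ✓; |ZG| = 21.20 ✓; ∠ZGK = 62.70° ✓; |GK| = 8.000 ✓; ∠GKN = 83.10° ✓; |KN| = 24.60 ✓; ∠KNT = 148.4° ✓; |NT| = 24.70 ✓; ∠(NT, TB) = 90.00° ✓; |TB| = 22.10 ✗.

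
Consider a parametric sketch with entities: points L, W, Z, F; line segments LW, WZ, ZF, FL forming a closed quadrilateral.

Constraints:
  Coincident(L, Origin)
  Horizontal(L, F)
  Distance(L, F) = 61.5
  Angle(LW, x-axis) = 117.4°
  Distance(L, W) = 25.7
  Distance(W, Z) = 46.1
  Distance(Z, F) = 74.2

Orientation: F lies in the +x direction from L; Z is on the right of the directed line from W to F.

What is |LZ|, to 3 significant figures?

24.9

L is at the origin; L and F share the same y with |LF| = 61.5 and F in +x, so F = (61.5, 0). LW runs at 117.4° with |LW| = 25.7, so W = (-11.8, 22.8). Z is determined by |WZ| = 46.1 and |ZF| = 74.2 together: it lies at the intersection of circle(W, 46.1) and circle(F, 74.2). With |WF| = 76.8, the foot of the radical line on WF is 16.4 from W and the perpendicular offset is √(46.1² − 16.4²) = 43.1. Taking the right-of-WF solution: Z = (-8.98, -23.2).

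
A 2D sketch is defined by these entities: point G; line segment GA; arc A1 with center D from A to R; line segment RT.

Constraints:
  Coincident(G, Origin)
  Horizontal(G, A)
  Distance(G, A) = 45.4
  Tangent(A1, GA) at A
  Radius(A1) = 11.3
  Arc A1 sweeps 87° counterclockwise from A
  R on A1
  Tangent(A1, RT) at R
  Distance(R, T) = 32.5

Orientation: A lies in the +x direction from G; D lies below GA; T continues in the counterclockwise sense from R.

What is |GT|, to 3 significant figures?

54.0

G is at the origin; G and A share the same y with |GA| = 45.4 and A on the +x side, so A = (45.4, 0.00). Since A1 is tangent to GA there, DA ⟂ GA, so D = A + (0, -11.3) = (45.4, -11.3). On A1, A sits at bearing 90° from D; an 87° counterclockwise sweep puts R at bearing 177°, so R = D + 11.3·(cos 177°, sin 177°) = (34.1, -10.7). A1 meets RT tangentially, so DR is at right angles to RT, so RT runs along (−sin 177°, cos 177°); with |RT| = 32.5, T = (32.4, -43.2). Then |GT| = |T − G| = 54.0.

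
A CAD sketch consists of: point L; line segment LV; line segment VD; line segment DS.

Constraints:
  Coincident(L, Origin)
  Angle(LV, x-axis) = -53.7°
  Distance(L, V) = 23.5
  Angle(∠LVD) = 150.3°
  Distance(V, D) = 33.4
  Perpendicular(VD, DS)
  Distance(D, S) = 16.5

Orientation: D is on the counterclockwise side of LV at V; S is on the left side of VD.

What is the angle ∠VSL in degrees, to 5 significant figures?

21.133°

L is at the origin; LV runs at -53.7° with length 23.5, so V = 23.5·(cos -53.7°, sin -53.7°) = (13.912, -18.939). ∠LVD = 150.3°, so VD runs at -53.7° + (180° − 150.3°) = -24.000° from the x-axis; with |VD| = 33.4, D = V + 33.4·(cos -24.000°, sin -24.000°) = (44.425, -32.524). VD ⟂ DS; with |DS| = 16.5 on the left of VD, S = D + 16.5·(0.40674, 0.91355) = (51.136, -17.451). Then cos ∠VSL = SV·SL / (|SV||SL|), giving 21.133°.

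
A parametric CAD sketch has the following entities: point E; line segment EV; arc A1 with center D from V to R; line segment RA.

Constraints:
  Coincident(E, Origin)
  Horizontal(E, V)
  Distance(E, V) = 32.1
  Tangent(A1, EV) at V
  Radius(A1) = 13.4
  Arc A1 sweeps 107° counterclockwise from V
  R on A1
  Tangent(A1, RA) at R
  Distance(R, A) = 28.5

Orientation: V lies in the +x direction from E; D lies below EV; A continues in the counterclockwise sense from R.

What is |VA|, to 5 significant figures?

44.797

E is at the origin; EV is horizontal with |EV| = 32.1 and V on the +x side, so V = (32.100, 0.0000). Since A1 is tangent to EV there, DV ⟂ EV, so D = V + (0, -13.4) = (32.100, -13.400). On A1, V sits at bearing 90° from D; a 107° counterclockwise sweep puts R at bearing 197°, so R = D + 13.4·(cos 197°, sin 197°) = (19.286, -17.318). Since A1 is tangent to RA there, DR ⟂ RA, so RA runs along (−sin 197°, cos 197°); with |RA| = 28.5, A = (27.618, -44.572). Then |VA| = |A − V| = 44.797.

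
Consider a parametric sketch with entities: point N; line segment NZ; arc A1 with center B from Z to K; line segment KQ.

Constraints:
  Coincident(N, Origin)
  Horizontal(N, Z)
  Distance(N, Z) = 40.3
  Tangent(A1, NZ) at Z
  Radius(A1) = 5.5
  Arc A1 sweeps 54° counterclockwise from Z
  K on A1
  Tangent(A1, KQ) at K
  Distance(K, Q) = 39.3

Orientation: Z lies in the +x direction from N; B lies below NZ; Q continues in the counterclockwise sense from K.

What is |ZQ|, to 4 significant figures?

43.81

N is at the origin; N and Z share the same y with |NZ| = 40.3 and Z on the +x side, so Z = (40.30, 0.000). The tangent condition forces BZ to be normal to NZ, so B = Z + (0, -5.5) = (40.30, -5.500). On A1, Z sits at bearing 90° from B; a 54° counterclockwise sweep puts K at bearing 144°, so K = B + 5.5·(cos 144°, sin 144°) = (35.85, -2.267). A1 meets KQ tangentially, so BK is at right angles to KQ, so KQ runs along (−sin 144°, cos 144°); with |KQ| = 39.3, Q = (12.75, -34.06). Then |ZQ| = |Q − Z| = 43.81.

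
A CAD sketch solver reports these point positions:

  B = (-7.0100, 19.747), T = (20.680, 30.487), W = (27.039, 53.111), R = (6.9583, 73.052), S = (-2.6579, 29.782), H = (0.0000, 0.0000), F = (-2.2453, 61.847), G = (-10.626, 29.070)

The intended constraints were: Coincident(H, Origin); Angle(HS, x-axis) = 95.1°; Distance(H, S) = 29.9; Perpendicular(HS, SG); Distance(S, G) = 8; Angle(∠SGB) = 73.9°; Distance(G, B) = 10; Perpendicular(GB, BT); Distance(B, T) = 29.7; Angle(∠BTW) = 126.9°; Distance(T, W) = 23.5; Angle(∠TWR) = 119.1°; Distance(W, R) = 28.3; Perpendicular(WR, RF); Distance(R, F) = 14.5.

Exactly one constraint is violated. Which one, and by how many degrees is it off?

Perpendicular(WR, RF) — off by 5.40°.

H = (0.00, 0.00) ✓; HS at 95.10° ✓; |HS| = 29.90 ✓; ∠(HS, SG) = 90.01° ✓; |SG| = 8.000 ✓; ∠SGB = 73.91° ✓; |GB| = 10.00 ✓; ∠(GB, BT) = 90.00° ✓; |BT| = 29.70 ✓; ∠BTW = 126.9° ✓; |TW| = 23.50 ✓; ∠TWR = 119.1° ✓; |WR| = 28.30 ✓; ∠(WR, RF) = 95.40° ✗; |RF| = 14.50 ✓.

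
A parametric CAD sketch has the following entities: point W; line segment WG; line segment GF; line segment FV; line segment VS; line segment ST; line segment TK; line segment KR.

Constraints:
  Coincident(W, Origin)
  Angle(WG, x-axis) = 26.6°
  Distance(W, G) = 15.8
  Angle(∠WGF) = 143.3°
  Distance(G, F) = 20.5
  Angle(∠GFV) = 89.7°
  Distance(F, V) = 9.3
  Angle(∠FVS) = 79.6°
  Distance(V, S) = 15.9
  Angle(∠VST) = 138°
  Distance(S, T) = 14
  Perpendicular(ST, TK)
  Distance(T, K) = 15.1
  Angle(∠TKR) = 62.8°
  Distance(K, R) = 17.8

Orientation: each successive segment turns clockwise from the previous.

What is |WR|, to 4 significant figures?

24.85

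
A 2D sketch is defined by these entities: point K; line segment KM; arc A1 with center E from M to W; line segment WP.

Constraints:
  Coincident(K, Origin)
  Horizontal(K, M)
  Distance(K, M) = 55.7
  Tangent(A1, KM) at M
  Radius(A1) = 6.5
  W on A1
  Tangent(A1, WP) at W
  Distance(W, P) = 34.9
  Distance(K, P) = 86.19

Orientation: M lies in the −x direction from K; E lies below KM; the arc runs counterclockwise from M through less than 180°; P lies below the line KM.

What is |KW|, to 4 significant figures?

61.28

Checks: |EW| = 6.500 ✓; ∠(EW, WP) = 90.00° ✓; |WP| = 34.90 ✓; |KP| = 86.19 ✓.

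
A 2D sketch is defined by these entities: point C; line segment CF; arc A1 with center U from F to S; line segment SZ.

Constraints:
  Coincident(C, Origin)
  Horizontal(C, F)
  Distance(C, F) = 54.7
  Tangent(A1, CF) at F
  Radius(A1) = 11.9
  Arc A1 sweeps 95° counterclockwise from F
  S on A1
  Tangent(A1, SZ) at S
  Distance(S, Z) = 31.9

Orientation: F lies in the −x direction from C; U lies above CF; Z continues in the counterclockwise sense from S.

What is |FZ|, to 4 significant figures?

45.63

C is at the origin; CF is horizontal with |CF| = 54.7 and F on the −x side, so F = (-54.70, 0.000). A1 meets CF tangentially, so UF is at right angles to CF, so U = F + (0, 11.9) = (-54.70, 11.90). On A1, F sits at bearing -90° from U; a 95° counterclockwise sweep puts S at bearing 5°, so S = U + 11.9·(cos 5°, sin 5°) = (-42.85, 12.94). Since A1 is tangent to SZ there, US ⟂ SZ, so SZ runs along (−sin 5°, cos 5°); with |SZ| = 31.9, Z = (-45.63, 44.72). Then |FZ| = |Z − F| = 45.63.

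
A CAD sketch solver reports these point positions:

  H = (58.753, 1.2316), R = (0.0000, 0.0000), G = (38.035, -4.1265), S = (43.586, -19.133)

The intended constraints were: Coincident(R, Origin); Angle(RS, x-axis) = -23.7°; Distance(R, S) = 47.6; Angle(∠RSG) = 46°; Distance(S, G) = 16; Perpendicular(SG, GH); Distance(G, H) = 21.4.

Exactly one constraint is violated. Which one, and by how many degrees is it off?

Perpendicular(SG, GH) — off by 5.80°.

R = (0.00, 0.00) ✓; RS at -23.70° ✓; |RS| = 47.60 ✓; ∠RSG = 46.00° ✓; |SG| = 16.00 ✓; ∠(SG, GH) = 95.80° ✗; |GH| = 21.40 ✓.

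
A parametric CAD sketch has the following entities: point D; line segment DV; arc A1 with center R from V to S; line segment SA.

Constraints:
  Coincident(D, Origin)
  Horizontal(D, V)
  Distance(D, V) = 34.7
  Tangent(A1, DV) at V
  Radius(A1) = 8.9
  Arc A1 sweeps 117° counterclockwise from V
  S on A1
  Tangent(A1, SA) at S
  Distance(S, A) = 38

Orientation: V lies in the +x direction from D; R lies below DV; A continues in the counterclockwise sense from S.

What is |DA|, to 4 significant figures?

64.25

On A1, V sits at bearing 90° from R; a 117° counterclockwise sweep puts S at bearing 207°, so S = R + 8.9·(cos 207°, sin 207°) = (26.77, -12.94). Since A1 is tangent to SA there, RS ⟂ SA, so SA runs along (−sin 207°, cos 207°); with |SA| = 38.0, A = (44.02, -46.80). Then |DA| = |A − D| = 64.25.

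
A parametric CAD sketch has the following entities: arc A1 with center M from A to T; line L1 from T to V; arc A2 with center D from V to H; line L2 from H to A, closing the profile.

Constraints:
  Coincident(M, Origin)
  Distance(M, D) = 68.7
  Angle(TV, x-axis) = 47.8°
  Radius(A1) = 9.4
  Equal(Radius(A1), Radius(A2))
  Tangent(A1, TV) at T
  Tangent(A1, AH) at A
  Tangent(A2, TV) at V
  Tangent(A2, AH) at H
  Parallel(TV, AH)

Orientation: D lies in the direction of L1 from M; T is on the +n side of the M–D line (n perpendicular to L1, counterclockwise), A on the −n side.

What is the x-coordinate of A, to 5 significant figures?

6.9636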